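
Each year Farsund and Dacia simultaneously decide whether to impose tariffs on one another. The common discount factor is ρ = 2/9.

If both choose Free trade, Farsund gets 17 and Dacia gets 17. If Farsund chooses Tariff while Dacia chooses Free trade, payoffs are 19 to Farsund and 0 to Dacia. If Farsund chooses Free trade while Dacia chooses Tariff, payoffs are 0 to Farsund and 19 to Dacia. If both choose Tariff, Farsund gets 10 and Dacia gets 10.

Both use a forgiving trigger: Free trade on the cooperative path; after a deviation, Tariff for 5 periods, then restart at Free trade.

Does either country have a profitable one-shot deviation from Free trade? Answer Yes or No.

Yes

IC: ρ+…+ρ^5 ≥ (19−17)/(17−10) = 2/7.
At ρ = 2/9: partial sum = 0.2856 < 0.2857. Cooperation not sustainable.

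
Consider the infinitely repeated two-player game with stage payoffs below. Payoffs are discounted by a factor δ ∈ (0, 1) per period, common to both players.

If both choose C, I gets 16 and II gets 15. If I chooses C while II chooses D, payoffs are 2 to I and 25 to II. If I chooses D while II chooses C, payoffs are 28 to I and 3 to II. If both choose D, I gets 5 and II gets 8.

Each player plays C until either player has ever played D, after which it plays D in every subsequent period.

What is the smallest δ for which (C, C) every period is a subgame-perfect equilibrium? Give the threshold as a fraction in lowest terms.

I: cooperation gives 16 each period; deviation gives 28 once then 5 forever.
  16/(1−δ) ≥ 28 + 5δ/(1−δ) ⇒ δ ≥ 12/23.
II: cooperation gives 15 each period; deviation gives 25 once then 8 forever.
  δ ≥ 10/17.
Both must hold, so the binding constraint is II's: δ ≥ 10/17.

10/17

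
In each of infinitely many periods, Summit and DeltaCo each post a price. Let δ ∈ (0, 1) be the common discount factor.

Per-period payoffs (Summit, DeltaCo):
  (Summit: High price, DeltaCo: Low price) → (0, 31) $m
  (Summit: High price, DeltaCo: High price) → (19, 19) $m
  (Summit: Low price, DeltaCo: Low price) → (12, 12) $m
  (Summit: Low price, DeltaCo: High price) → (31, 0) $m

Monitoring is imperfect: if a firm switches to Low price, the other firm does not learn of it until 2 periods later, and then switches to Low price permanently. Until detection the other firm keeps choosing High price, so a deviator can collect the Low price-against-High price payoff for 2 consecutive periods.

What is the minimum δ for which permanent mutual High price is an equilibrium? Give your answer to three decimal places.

Deviating for the 2 undetected periods gains 31−19 = 12 per period over cooperation, then loses 19−12 = 7 per period forever once punishment starts.
Gain: 12(1 + δ + … + δ^1); loss: 7·δ^2/(1−δ).
No profitable deviation ⇔ 12(1−δ^2) ≤ 7·δ^2, i.e. δ^2 ≥ 12/(12+7) = 12/19.
Hence δ ≥ (12/19)^(1/2) ≈ 0.795.

0.795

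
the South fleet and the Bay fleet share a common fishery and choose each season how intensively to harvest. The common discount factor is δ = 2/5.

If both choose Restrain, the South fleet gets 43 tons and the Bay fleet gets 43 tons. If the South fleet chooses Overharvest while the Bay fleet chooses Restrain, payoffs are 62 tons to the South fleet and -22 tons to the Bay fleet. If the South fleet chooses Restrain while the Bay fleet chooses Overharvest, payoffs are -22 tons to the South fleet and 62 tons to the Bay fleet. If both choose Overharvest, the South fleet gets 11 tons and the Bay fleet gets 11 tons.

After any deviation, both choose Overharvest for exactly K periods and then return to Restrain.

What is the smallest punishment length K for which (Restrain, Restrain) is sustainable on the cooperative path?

3

Need Σ_{k=1}^{K} δ^k ≥ (62−43)/(43−11) = 0.5938 at δ = 2/5.
At K = 2 the sum is 0.5600 < 0.5938; at K = 3 it is 0.6240 ≥ 0.5938.
So the minimum punishment length is K = 3.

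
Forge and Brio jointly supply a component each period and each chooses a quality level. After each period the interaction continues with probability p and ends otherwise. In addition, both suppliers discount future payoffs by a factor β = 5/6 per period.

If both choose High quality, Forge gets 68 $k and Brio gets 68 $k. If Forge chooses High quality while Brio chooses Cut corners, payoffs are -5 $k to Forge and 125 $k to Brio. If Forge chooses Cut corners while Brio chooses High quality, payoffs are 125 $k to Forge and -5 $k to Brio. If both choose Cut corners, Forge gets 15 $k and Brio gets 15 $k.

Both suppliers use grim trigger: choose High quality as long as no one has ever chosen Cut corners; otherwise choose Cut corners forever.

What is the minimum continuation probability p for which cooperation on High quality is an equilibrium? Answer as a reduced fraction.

171/275

With continuation probability p and discount β, the effective per-period discount factor is βp.
Grim-trigger IC: βp ≥ (125−68)/(125−15) = 57/110.
So p ≥ (57/110)/(5/6) = 171/275.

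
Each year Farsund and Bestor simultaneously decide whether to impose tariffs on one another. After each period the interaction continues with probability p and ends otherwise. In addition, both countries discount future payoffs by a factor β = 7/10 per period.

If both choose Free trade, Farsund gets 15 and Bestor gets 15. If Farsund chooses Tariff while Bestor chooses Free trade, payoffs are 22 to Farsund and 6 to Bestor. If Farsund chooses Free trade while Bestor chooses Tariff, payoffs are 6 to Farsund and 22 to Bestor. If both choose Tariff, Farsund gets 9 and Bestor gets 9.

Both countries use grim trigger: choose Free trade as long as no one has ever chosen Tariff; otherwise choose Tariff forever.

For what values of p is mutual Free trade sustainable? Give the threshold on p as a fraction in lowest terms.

10/13

With continuation probability p and discount β, the effective per-period discount factor is βp.
Grim-trigger IC: βp ≥ (22−15)/(22−9) = 7/13.
So p ≥ (7/13)/(7/10) = 10/13.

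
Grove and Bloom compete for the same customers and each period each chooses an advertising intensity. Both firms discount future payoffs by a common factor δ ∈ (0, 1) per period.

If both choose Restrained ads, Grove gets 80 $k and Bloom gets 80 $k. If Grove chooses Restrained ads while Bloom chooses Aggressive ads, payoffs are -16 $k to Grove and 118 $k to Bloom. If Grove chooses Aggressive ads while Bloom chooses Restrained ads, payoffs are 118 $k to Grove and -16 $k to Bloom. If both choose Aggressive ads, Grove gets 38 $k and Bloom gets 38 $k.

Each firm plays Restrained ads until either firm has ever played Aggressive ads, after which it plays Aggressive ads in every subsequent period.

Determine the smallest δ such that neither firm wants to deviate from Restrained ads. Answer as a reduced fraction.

19/40

80/(1−δ) ≥ 118 + 38δ/(1−δ)
80 ≥ 118 − 80δ
δ ≥ 38/80 = 19/40.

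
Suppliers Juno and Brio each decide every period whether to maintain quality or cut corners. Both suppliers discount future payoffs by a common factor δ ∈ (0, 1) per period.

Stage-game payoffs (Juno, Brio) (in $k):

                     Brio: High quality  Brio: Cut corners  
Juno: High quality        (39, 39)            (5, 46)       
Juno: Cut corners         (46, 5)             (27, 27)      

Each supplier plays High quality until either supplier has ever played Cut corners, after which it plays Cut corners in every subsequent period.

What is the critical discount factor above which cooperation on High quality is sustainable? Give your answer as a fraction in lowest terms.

Under grim trigger the critical discount factor is (T−C)/(T−P) with T = 46, C = 39, P = 27.
δ* = (46−39)/(46−27) = 7/19.

7/19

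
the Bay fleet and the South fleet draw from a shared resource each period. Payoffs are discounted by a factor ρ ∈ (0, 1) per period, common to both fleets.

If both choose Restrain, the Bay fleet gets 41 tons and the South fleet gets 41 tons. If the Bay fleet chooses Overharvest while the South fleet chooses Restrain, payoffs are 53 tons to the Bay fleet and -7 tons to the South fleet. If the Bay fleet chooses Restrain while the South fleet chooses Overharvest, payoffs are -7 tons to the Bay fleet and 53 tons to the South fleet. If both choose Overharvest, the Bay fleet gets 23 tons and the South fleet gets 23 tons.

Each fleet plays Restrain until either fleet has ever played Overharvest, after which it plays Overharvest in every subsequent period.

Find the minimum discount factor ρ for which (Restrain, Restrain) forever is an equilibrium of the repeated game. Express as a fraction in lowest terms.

2/5

41/(1−ρ) ≥ 53 + 23ρ/(1−ρ)
41 ≥ 53 − 30ρ
ρ ≥ 12/30 = 2/5.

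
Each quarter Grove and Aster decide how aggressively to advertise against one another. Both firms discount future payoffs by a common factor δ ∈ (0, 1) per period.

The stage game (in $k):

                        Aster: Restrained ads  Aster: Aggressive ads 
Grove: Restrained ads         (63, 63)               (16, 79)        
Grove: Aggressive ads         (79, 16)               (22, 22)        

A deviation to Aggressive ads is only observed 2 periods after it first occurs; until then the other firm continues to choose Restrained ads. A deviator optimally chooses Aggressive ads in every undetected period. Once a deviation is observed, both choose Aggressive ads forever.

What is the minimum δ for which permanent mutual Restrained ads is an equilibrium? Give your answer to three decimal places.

0.530

The best deviation is to choose Aggressive ads for all 2 undetected periods, earning 79 each, then 22 forever once detected.
Deviation value: 79(1−δ^2)/(1−δ) + 22δ^2/(1−δ); cooperation value: 63/(1−δ).
IC: 63 ≥ 79(1−δ^2) + 22δ^2 = 79 − 57δ^2.
So δ^2 ≥ 16/57, giving δ ≥ (16/57)^(1/2) ≈ 0.530.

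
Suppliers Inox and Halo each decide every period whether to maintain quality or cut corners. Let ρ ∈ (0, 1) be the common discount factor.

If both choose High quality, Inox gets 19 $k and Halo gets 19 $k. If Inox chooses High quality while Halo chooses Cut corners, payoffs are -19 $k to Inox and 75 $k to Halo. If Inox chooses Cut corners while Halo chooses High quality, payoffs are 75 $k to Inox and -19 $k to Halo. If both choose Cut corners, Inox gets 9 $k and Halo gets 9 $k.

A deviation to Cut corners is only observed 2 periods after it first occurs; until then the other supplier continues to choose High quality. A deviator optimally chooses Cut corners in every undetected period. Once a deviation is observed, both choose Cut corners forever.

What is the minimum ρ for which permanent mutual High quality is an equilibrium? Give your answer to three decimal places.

Deviating for the 2 undetected periods gains 75−19 = 56 per period over cooperation, then loses 19−9 = 10 per period forever once punishment starts.
Gain: 56(1 + ρ + … + ρ^1); loss: 10·ρ^2/(1−ρ).
No profitable deviation ⇔ 56(1−ρ^2) ≤ 10·ρ^2, i.e. ρ^2 ≥ 56/(56+10) = 28/33.
Hence ρ ≥ (28/33)^(1/2) ≈ 0.921.

0.921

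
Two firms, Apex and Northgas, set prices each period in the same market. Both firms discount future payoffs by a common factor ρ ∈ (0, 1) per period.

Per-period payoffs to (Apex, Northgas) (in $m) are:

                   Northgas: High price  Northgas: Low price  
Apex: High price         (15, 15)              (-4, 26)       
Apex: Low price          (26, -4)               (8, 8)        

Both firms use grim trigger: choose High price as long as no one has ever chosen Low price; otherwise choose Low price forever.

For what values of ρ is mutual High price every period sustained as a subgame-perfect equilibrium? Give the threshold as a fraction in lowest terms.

Under grim trigger the critical discount factor is (T−C)/(T−P) with T = 26, C = 15, P = 8.
ρ* = (26−15)/(26−8) = 11/18.

11/18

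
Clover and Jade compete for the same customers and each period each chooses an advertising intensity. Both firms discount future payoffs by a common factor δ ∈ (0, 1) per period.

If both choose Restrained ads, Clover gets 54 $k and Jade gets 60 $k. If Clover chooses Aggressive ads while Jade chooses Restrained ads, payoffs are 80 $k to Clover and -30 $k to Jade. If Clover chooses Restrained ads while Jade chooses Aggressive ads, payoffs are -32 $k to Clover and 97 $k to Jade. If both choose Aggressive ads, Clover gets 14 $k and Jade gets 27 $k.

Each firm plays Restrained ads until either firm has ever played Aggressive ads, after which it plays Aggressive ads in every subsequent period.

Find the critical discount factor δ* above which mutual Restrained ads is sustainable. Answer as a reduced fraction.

37/70

Clover: cooperation gives 54 each period; deviation gives 80 once then 14 forever.
  54/(1−δ) ≥ 80 + 14δ/(1−δ) ⇒ δ ≥ 26/66 = 13/33.
Jade: cooperation gives 60 each period; deviation gives 97 once then 27 forever.
  δ ≥ 37/70.
Both must hold, so the binding constraint is Jade's: δ ≥ 37/70.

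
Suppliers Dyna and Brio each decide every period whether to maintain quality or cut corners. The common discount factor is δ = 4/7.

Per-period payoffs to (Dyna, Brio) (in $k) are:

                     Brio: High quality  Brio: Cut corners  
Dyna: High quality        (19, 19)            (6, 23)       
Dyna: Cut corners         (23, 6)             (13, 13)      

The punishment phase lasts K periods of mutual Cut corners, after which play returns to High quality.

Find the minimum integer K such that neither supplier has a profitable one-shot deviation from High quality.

2

IC: δ(1−δ^K)/(1−δ) ≥ (23−19)/(19−13) = 2/3.
With δ = 4/7: need 1 − δ^K ≥ 2/3·(1−4/7)/(4/7), i.e. δ^K ≤ 0.5000.
Since (4/7)^1 = 0.5714 and (4/7)^2 = 0.3265, the smallest such K is 2.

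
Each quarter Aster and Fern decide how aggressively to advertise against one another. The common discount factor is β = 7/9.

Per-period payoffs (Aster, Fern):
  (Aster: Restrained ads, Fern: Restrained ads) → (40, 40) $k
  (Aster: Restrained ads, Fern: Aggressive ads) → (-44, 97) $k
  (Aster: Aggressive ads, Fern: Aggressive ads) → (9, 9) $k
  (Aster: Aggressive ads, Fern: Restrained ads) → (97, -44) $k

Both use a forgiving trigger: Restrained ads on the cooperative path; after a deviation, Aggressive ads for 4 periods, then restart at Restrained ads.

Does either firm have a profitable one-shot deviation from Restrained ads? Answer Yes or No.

IC: β+…+β^4 ≥ (97−40)/(40−9) = 57/31.
At β = 7/9: partial sum = 2.2192 ≥ 1.8387. Cooperation sustainable.

No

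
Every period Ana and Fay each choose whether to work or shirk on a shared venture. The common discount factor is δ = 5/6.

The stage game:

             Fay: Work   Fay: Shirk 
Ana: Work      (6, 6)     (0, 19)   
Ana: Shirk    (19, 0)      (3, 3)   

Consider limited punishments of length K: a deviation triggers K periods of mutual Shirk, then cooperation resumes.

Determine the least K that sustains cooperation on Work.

12

No profitable deviation requires (6−3)(δ+…+δ^K) ≥ 19−6, i.e. δ+…+δ^K ≥ 13/3 ≈ 4.3333.
With δ = 5/6, the partial sums are K=1: 0.8333, K=2: 1.5278, …, K=10: 4.1925, K=11: 4.3271, K=12: 4.4392.
K = 12 is the first length at which the sum reaches 4.3333.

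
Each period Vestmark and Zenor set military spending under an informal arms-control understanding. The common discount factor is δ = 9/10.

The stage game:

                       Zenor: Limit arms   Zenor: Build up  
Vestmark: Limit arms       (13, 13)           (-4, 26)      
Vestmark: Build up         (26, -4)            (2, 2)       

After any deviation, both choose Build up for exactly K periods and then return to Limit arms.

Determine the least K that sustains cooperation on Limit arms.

2

Need Σ_{k=1}^{K} δ^k ≥ (26−13)/(13−2) = 1.1818 at δ = 9/10.
At K = 1 the sum is 0.9000 < 1.1818; at K = 2 it is 1.7100 ≥ 1.1818.
So the minimum punishment length is K = 2.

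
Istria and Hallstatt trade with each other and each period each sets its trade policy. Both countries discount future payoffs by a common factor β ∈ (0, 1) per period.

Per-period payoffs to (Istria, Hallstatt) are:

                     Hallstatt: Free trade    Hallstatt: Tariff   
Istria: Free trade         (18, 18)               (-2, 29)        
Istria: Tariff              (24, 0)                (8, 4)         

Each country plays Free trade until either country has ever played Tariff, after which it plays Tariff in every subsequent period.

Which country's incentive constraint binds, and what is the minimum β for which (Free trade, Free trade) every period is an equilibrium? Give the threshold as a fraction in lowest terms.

Hallstatt; β ≥ 11/25

Istria's threshold: (24−18)/(24−8) = 3/8.
Hallstatt's threshold: (29−18)/(29−4) = 11/25.
3/8 < 11/25, so Hallstatt binds and β* = 11/25.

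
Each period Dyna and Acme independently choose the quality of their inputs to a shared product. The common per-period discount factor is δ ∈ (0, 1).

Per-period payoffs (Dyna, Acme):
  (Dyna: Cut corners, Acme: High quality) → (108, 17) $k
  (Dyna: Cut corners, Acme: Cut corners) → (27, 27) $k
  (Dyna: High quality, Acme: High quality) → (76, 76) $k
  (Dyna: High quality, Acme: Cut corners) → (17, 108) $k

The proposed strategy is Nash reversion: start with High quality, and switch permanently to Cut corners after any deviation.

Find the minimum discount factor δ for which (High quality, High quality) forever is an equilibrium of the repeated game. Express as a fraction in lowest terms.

One-period gain from deviating is 108 − 76 = 32. The loss is 76 − 27 = 49 in every subsequent period, with present value 49·δ/(1−δ).
Deviation is unprofitable when 49·δ/(1−δ) ≥ 32, i.e. δ/(1−δ) ≥ 32/49.
Equivalently δ ≥ 32/(32+49) = 32/81.

32/81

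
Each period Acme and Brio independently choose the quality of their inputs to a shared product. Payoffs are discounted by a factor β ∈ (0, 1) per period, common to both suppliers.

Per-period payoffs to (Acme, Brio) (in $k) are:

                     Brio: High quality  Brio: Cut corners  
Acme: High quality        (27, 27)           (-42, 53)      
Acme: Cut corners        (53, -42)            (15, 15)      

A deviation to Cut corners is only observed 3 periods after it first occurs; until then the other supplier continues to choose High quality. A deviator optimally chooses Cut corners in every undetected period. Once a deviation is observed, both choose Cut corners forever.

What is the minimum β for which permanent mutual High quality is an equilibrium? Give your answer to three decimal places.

A deviator earns 53 for 3 periods, then 15 forever; cooperating earns 27 forever. Multiplying the IC by (1−β):
27 ≥ 53(1−β^3) + 15β^3, so 38·β^3 ≥ 26 and β^3 ≥ 13/19.
β ≥ (13/19)^(1/3) ≈ 0.881.

0.881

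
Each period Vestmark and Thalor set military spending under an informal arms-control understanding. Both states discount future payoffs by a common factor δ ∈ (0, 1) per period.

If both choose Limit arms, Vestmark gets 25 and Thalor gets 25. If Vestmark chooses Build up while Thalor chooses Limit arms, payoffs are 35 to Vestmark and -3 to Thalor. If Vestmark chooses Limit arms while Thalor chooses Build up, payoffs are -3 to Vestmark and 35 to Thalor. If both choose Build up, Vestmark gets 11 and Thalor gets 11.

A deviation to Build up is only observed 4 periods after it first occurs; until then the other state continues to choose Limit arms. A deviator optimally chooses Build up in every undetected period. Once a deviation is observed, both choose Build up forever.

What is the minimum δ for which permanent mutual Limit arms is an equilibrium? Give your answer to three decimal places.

0.803

A deviator earns 35 for 4 periods, then 11 forever; cooperating earns 25 forever. Multiplying the IC by (1−δ):
25 ≥ 35(1−δ^4) + 11δ^4, so 24·δ^4 ≥ 10 and δ^4 ≥ 5/12.
δ ≥ (5/12)^(1/4) ≈ 0.803.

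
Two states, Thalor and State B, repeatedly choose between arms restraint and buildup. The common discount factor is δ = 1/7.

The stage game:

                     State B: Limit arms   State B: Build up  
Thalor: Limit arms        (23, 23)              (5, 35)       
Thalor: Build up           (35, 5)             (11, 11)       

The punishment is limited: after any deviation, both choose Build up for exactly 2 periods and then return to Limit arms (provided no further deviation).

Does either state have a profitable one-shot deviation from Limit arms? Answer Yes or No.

Yes

A one-shot deviation gives 35 now, then 11 for 2 periods, then back to 23.
Gain from deviating: (35−23) today; loss: (23−11) in each of the next 2 periods.
No-deviation condition: (23−11)(δ+…+δ^2) ≥ 35−23, i.e. δ+…+δ^2 ≥ 1.
At δ = 1/7: δ+…+δ^2 = 0.1633 < 1.0000.
So cooperation is not sustainable.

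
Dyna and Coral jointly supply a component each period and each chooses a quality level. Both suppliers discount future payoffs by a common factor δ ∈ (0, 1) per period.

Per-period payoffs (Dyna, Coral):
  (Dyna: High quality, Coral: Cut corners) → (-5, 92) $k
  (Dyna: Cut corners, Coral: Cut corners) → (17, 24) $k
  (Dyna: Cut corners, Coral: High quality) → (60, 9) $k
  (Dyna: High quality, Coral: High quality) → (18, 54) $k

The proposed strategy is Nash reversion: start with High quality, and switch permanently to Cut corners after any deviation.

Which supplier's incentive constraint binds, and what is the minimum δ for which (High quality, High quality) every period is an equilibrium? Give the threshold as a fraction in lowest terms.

Dyna; δ ≥ 42/43

Dyna: cooperation gives 18 each period; deviation gives 60 once then 17 forever.
  18/(1−δ) ≥ 60 + 17δ/(1−δ) ⇒ δ ≥ 42/43.
Coral: cooperation gives 54 each period; deviation gives 92 once then 24 forever.
  δ ≥ 38/68 = 19/34.
Both must hold, so the binding constraint is Dyna's: δ ≥ 42/43.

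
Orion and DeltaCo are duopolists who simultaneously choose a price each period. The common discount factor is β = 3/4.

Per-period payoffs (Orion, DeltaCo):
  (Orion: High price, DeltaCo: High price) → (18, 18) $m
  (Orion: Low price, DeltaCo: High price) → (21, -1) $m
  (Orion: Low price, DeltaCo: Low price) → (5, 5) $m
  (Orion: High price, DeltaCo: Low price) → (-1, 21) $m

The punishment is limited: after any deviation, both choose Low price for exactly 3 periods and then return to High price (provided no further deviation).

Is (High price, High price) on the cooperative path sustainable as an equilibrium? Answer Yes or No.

IC: β+…+β^3 ≥ (21−18)/(18−5) = 3/13.
At β = 3/4: partial sum = 1.7344 ≥ 0.2308. Cooperation sustainable.

Yes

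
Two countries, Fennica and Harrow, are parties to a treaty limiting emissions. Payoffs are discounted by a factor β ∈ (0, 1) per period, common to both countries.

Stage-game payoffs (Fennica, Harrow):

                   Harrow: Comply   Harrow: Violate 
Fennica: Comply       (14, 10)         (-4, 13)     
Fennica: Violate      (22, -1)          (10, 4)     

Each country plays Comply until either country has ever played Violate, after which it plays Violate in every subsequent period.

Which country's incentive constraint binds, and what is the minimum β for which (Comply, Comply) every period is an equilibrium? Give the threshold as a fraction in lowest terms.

Fennica: cooperation gives 14 each period; deviation gives 22 once then 10 forever.
  14/(1−β) ≥ 22 + 10β/(1−β) ⇒ β ≥ 8/12 = 2/3.
Harrow: cooperation gives 10 each period; deviation gives 13 once then 4 forever.
  β ≥ 3/9 = 1/3.
Both must hold, so the binding constraint is Fennica's: β ≥ 2/3.

Fennica; β ≥ 2/3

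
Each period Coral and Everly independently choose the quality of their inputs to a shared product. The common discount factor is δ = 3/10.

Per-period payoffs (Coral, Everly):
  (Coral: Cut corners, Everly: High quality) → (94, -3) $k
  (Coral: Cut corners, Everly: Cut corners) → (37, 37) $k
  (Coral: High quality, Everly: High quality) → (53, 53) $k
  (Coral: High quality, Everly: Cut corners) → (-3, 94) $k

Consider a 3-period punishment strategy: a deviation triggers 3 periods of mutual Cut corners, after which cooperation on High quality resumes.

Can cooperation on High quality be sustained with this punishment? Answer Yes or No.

No

IC: δ+…+δ^3 ≥ (94−53)/(53−37) = 41/16.
At δ = 3/10: partial sum = 0.4170 < 2.5625. Cooperation not sustainable.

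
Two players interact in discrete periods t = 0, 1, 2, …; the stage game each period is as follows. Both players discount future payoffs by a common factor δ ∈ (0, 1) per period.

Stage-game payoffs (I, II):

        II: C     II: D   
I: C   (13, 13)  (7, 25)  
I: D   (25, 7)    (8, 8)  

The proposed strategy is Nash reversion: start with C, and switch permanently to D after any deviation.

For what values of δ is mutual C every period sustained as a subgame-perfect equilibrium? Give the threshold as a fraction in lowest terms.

Under grim trigger the critical discount factor is (T−C)/(T−P) with T = 25, C = 13, P = 8.
δ* = (25−13)/(25−8) = 12/17.

12/17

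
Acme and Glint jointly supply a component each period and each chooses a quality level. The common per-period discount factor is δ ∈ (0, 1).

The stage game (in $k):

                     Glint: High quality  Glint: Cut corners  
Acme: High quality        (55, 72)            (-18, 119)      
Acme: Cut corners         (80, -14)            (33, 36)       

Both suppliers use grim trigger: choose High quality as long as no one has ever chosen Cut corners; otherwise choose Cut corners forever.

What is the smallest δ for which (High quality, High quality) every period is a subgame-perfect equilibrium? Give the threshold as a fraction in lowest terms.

47/83

For Acme: deviation gain 80−55 = 25, per-period punishment loss 55−33 = 22. IC gives δ ≥ 25/47.
For Glint: gain 47, loss 36 per period, so δ ≥ 47/83.
The tighter constraint is Glint's, so cooperation needs δ ≥ 47/83.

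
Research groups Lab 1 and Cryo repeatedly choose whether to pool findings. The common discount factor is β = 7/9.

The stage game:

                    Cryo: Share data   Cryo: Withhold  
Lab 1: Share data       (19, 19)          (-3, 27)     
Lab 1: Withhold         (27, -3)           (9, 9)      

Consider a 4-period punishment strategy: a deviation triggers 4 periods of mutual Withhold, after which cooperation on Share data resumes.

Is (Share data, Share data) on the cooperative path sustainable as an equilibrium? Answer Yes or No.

A one-shot deviation gives 27 now, then 9 for 4 periods, then back to 19.
Gain from deviating: (27−19) today; loss: (19−9) in each of the next 4 periods.
No-deviation condition: (19−9)(β+…+β^4) ≥ 27−19, i.e. β+…+β^4 ≥ 4/5.
At β = 7/9: β+…+β^4 = 2.2192 ≥ 0.8000.
So cooperation is sustainable.

Yes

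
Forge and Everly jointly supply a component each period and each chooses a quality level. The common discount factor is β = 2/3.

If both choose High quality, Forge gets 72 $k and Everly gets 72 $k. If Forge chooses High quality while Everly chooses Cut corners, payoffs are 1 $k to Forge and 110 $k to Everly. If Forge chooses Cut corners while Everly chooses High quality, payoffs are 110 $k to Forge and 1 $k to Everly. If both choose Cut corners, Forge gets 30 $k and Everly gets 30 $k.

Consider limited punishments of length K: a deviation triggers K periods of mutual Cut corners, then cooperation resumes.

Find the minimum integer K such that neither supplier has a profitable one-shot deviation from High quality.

IC: β(1−β^K)/(1−β) ≥ (110−72)/(72−30) = 19/21.
With β = 2/3: need 1 − β^K ≥ 19/21·(1−2/3)/(2/3), i.e. β^K ≤ 0.5476.
Since (2/3)^1 = 0.6667 and (2/3)^2 = 0.4444, the smallest such K is 2.

2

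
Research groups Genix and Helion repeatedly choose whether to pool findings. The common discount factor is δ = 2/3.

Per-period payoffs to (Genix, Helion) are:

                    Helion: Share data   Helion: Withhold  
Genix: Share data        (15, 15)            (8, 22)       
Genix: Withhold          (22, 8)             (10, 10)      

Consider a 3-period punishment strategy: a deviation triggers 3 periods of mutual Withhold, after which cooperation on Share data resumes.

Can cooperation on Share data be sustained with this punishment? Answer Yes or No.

Yes

Comparing payoff streams over the 4 periods until play realigns: cooperate → 15(1+δ+…+δ^3); deviate → 22 + 10(δ+…+δ^3).
Cooperation is sustained iff (15−10)(δ+…+δ^3) ≥ 22−15.
δ+…+δ^3 = 2/3·(1−(2/3)^3)/(1−2/3) = 1.4074, and (22−15)/(15−10) = 1.4000.
1.4074 ≥ 1.4000, so cooperation is sustainable.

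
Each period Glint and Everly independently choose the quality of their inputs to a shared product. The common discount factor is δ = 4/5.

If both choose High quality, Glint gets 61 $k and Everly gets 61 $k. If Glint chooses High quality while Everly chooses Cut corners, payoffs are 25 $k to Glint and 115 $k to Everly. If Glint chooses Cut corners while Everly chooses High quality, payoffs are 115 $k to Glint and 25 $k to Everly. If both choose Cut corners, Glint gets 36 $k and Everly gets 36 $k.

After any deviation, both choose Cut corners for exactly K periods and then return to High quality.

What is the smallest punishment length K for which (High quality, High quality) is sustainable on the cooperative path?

4

No profitable deviation requires (61−36)(δ+…+δ^K) ≥ 115−61, i.e. δ+…+δ^K ≥ 54/25 ≈ 2.1600.
With δ = 4/5, the partial sums are K=1: 0.8000, K=2: 1.4400, K=3: 1.9520, K=4: 2.3616.
K = 4 is the first length at which the sum reaches 2.1600.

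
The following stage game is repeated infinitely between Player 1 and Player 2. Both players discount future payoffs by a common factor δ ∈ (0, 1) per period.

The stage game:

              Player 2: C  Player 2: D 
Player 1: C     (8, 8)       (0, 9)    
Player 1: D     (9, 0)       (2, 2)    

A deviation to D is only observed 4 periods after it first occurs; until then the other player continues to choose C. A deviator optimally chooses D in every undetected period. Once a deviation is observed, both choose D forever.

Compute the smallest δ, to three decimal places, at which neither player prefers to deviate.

0.615

The best deviation is to choose D for all 4 undetected periods, earning 9 each, then 2 forever once detected.
Deviation value: 9(1−δ^4)/(1−δ) + 2δ^4/(1−δ); cooperation value: 8/(1−δ).
IC: 8 ≥ 9(1−δ^4) + 2δ^4 = 9 − 7δ^4.
So δ^4 ≥ 1/7, giving δ ≥ (1/7)^(1/4) ≈ 0.615.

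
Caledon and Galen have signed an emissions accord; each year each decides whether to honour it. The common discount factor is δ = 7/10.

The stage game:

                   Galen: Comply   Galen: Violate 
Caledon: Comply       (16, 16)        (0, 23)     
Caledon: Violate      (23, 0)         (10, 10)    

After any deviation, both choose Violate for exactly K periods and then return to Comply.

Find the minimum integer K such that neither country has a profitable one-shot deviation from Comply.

2

Need Σ_{k=1}^{K} δ^k ≥ (23−16)/(16−10) = 1.1667 at δ = 7/10.
At K = 1 the sum is 0.7000 < 1.1667; at K = 2 it is 1.1900 ≥ 1.1667.
So the minimum punishment length is K = 2.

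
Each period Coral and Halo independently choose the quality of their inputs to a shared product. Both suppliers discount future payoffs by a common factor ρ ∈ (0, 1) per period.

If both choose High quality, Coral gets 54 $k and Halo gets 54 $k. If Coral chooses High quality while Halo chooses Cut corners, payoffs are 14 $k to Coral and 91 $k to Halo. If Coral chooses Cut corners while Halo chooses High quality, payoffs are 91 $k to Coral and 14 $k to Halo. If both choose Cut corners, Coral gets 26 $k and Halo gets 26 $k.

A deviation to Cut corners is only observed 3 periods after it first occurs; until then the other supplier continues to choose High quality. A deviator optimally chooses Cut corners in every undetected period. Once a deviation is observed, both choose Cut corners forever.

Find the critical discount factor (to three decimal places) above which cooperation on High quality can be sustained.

A deviator earns 91 for 3 periods, then 26 forever; cooperating earns 54 forever. Multiplying the IC by (1−ρ):
54 ≥ 91(1−ρ^3) + 26ρ^3, so 65·ρ^3 ≥ 37 and ρ^3 ≥ 37/65.
ρ ≥ (37/65)^(1/3) ≈ 0.829.

0.829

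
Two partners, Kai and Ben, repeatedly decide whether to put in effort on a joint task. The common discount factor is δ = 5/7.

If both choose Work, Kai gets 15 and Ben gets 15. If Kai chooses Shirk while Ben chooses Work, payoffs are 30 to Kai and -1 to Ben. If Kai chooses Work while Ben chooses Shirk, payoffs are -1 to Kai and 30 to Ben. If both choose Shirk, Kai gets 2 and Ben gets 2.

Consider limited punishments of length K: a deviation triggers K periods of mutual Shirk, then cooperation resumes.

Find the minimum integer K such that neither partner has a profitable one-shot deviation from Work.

2

IC: δ(1−δ^K)/(1−δ) ≥ (30−15)/(15−2) = 15/13.
With δ = 5/7: need 1 − δ^K ≥ 15/13·(1−5/7)/(5/7), i.e. δ^K ≤ 0.5385.
Since (5/7)^1 = 0.7143 and (5/7)^2 = 0.5102, the smallest such K is 2.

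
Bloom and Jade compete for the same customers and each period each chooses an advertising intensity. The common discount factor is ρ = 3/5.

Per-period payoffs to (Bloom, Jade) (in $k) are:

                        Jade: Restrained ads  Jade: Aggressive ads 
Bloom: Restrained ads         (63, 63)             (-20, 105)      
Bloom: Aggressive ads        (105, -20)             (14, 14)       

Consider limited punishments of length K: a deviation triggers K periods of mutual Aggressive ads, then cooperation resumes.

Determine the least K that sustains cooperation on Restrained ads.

2

Need Σ_{k=1}^{K} ρ^k ≥ (105−63)/(63−14) = 0.8571 at ρ = 3/5.
At K = 1 the sum is 0.6000 < 0.8571; at K = 2 it is 0.9600 ≥ 0.8571.
So the minimum punishment length is K = 2.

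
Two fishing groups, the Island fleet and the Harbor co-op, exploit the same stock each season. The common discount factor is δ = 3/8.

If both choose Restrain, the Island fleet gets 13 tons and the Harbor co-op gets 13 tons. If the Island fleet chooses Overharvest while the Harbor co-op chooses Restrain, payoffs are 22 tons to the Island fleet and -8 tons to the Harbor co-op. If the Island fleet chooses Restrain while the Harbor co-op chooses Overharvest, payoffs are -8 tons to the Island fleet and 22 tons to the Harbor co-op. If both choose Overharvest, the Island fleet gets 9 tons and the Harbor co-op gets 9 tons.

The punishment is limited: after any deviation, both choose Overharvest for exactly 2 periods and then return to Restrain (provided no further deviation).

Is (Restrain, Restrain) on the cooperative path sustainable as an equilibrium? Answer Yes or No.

Comparing payoff streams over the 3 periods until play realigns: cooperate → 13(1+δ+…+δ^2); deviate → 22 + 9(δ+…+δ^2).
Cooperation is sustained iff (13−9)(δ+…+δ^2) ≥ 22−13.
δ+…+δ^2 = 3/8·(1−(3/8)^2)/(1−3/8) = 0.5156, and (22−13)/(13−9) = 2.2500.
0.5156 < 2.2500, so cooperation is not sustainable.

No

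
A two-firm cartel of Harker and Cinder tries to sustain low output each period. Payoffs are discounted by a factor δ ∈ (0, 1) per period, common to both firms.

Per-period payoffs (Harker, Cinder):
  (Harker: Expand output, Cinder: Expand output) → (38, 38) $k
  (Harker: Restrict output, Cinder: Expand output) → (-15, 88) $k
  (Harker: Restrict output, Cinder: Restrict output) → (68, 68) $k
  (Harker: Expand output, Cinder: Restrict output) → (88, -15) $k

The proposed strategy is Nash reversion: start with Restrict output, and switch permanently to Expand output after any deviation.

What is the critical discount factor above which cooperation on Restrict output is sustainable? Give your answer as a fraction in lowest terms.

Under grim trigger the critical discount factor is (T−C)/(T−P) with T = 88, C = 68, P = 38.
δ* = (88−68)/(88−38) = 20/50 = 2/5.

2/5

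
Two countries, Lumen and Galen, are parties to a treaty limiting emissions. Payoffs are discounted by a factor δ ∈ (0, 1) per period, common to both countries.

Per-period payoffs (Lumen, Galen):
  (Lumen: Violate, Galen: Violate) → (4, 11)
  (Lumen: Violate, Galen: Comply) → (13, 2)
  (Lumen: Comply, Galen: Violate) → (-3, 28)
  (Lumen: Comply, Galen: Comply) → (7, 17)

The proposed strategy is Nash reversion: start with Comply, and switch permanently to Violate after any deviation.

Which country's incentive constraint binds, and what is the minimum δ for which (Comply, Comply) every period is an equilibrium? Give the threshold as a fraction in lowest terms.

Lumen; δ ≥ 2/3

Lumen's threshold: (13−7)/(13−4) = 2/3.
Galen's threshold: (28−17)/(28−11) = 11/17.
2/3 > 11/17, so Lumen binds and δ* = 2/3.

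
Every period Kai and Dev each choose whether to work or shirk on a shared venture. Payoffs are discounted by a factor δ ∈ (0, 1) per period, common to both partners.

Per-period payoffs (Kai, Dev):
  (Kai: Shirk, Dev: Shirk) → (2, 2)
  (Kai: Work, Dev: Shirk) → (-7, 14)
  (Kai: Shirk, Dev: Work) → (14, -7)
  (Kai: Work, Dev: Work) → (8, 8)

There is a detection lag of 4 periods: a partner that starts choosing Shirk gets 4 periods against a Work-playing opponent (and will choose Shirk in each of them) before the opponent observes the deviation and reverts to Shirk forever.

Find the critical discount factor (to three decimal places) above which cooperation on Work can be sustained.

0.841

Deviating for the 4 undetected periods gains 14−8 = 6 per period over cooperation, then loses 8−2 = 6 per period forever once punishment starts.
Gain: 6(1 + δ + … + δ^3); loss: 6·δ^4/(1−δ).
No profitable deviation ⇔ 6(1−δ^4) ≤ 6·δ^4, i.e. δ^4 ≥ 6/(6+6) = 1/2.
Hence δ ≥ (1/2)^(1/4) ≈ 0.841.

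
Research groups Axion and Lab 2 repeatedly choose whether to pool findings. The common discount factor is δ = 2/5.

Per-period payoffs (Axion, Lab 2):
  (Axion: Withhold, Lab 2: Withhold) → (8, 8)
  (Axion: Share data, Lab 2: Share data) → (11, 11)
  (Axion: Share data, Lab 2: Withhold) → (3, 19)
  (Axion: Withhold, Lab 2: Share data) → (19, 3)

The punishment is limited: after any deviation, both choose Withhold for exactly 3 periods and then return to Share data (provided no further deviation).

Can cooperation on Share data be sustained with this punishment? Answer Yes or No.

No

A one-shot deviation gives 19 now, then 8 for 3 periods, then back to 11.
Gain from deviating: (19−11) today; loss: (11−8) in each of the next 3 periods.
No-deviation condition: (11−8)(δ+…+δ^3) ≥ 19−11, i.e. δ+…+δ^3 ≥ 8/3.
At δ = 2/5: δ+…+δ^3 = 0.6240 < 2.6667.
So cooperation is not sustainable.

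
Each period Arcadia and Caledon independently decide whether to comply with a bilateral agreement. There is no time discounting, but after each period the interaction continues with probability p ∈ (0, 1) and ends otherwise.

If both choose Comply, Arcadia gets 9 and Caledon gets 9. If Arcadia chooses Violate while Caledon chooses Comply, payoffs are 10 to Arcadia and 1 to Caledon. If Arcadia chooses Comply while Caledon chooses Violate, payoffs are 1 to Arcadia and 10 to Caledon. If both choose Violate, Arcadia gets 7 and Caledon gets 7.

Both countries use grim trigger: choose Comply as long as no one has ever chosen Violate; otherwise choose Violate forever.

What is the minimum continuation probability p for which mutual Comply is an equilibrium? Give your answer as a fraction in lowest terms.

Expected cooperation value is 9 + p·9 + p²·9 + … = 9/(1−p); deviation gives 10 + p·7/(1−p).
9 ≥ 10(1−p) + 7p ⇒ 3p ≥ 1 ⇒ p ≥ 1/3.

1/3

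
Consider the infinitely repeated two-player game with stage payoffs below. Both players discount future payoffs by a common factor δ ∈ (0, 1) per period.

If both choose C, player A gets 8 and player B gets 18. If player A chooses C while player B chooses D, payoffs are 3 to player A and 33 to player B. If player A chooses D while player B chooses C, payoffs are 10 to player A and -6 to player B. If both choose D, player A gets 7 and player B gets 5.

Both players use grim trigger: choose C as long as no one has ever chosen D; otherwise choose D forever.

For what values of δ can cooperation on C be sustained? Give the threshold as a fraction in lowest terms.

2/3

For player A: deviation gain 10−8 = 2, per-period punishment loss 8−7 = 1. IC gives δ ≥ 2/3.
For player B: gain 15, loss 13 per period, so δ ≥ 15/28.
The tighter constraint is player A's, so cooperation needs δ ≥ 2/3.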